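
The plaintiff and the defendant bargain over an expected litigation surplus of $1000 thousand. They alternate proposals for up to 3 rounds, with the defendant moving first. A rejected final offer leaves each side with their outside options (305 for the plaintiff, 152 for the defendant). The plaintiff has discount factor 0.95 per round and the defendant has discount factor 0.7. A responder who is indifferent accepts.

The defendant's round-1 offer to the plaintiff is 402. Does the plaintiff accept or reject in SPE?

Reject

Round 3 (the defendant proposes): the plaintiff gets 305 if talks fail, so the defendant offers 305 and keeps 695.
Round 2 (the plaintiff proposes): the defendant can get 695 next round, worth 0.7 × 695 = 486.5 now, so the plaintiff offers 486.5, keeping 513.5.
So by rejecting in round 1, the plaintiff gets 513.5 next round, worth 0.95 × 513.5 = 487.825 now.
Offer 402 < 487.825, so the plaintiff rejects.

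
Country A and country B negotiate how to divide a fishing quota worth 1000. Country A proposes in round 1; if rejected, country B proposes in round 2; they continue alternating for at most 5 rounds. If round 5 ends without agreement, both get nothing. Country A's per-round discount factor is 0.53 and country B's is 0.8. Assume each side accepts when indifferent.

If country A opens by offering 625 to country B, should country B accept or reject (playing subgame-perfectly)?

Round 5 (country A proposes): rejection yields 0 for country B; country A offers 0 and keeps 1000.
Round 4 (country B proposes): country A can get 1000 next round, worth 0.53 × 1000 = 530 now. Country B offers 530 and keeps 1000 − 530 = 470.
Round 3 (country A proposes): country B can get 470 next round, worth 0.8 × 470 = 376 now; country A offers that and keeps 624.
Round 2 (country B proposes): country A can get 624 next round, worth 0.53 × 624 = 330.72 now. Country B offers 330.72 and keeps 1000 − 330.72 = 669.28.
So by rejecting in round 1, country B gets 669.28 next round, worth 0.8 × 669.28 = 535.424 now.
Offer 625 ≥ 535.424, so country B accepts.

Accept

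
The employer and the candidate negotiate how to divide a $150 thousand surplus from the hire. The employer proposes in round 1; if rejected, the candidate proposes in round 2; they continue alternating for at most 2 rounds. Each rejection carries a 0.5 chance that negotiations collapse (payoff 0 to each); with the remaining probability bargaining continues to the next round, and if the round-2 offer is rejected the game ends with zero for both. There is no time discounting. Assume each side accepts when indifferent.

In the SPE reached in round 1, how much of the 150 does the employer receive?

75

By backward induction:
Round 2 (the candidate proposes): rejection yields 0 for the employer; the candidate offers 0 and keeps 150.
Round 1 (the employer proposes): rejecting gives the candidate an expected 0.5 × 150 = 75; the employer offers that and keeps 75.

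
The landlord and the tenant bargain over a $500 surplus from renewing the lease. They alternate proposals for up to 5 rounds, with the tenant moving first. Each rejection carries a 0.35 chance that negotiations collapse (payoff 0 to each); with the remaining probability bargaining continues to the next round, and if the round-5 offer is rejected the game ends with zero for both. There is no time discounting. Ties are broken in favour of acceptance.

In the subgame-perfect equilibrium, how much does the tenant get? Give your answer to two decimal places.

Round 5 (the tenant proposes): rejection yields 0 for the landlord; the tenant offers 0 and keeps 500.
Round 4 (the landlord proposes): rejecting gives the tenant an expected 0.65 × 500 = 325, so the landlord offers 325, keeping 175.
Round 3 (the tenant proposes): rejecting gives the landlord an expected 0.65 × 175 = 113.75. The tenant offers 113.75 and keeps 500 − 113.75 = 386.25.
Round 2 (the landlord proposes): rejecting gives the tenant an expected 0.65 × 386.25 = 251.0625, so the landlord offers 251.0625, keeping 248.9375.
Round 1 (the tenant proposes): rejecting gives the landlord an expected 0.65 × 248.9375 = 161.809375. The tenant offers 161.809375 and keeps 500 − 161.809375 = 338.190625.

338.19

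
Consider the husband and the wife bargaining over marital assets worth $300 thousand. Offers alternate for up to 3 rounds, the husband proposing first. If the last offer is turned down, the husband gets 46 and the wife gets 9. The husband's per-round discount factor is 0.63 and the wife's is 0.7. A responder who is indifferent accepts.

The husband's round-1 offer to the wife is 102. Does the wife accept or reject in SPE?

Round 3 (the husband proposes): the wife gets 9 if talks fail, so the husband offers 9 and keeps 291.
Round 2 (the wife proposes): the husband can get 291 next round, worth 0.63 × 291 = 183.33 now, so the wife offers 183.33, keeping 116.67.
So by rejecting in round 1, the wife gets 116.67 next round, worth 0.7 × 116.67 = 81.669 now.
Offer 102 ≥ 81.669, so the wife accepts.

Accept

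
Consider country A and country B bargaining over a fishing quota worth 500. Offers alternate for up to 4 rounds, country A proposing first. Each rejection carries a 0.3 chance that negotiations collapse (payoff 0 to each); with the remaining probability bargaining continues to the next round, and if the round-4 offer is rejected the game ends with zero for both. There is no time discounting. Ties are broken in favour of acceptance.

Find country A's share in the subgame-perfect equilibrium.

223.5

Round 4 (country B proposes): country A will accept anything ≥ 0, so country B offers 0 and keeps 500.
Round 3 (country A proposes): rejecting gives country B an expected 0.7 × 500 = 350. Country A offers 350 and keeps 500 − 350 = 150.
Round 2 (country B proposes): rejecting gives country A an expected 0.7 × 150 = 105. Country B offers 105 and keeps 500 − 105 = 395.
Round 1 (country A proposes): rejecting gives country B an expected 0.7 × 395 = 276.5; country A offers that and keeps 223.5.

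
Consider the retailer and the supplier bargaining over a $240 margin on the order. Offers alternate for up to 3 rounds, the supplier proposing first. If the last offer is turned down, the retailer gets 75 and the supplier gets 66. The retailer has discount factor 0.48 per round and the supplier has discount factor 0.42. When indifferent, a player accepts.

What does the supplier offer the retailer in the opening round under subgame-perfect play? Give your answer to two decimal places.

81.94

Round 3 (the supplier proposes): the retailer gets 75 if talks fail, so the supplier offers 75 and keeps 165.
Round 2 (the retailer proposes): the supplier can get 165 next round, worth 0.42 × 165 = 69.3 now; the retailer offers that and keeps 170.7.
Round 1 (the supplier proposes): the retailer can get 170.7 next round, worth 0.48 × 170.7 = 81.936 now, so the supplier offers 81.936, keeping 158.064.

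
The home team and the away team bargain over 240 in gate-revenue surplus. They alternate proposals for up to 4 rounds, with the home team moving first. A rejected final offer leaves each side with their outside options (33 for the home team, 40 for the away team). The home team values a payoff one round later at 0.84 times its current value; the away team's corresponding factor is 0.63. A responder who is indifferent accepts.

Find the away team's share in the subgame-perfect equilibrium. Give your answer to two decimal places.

93.20

Round 4 (the away team proposes): the home team gets 33 if talks fail, so the away team offers 33 and keeps 207.
Round 3 (the home team proposes): the away team can get 207 next round, worth 0.63 × 207 = 130.41 now. The home team offers 130.41 and keeps 240 − 130.41 = 109.59.
Round 2 (the away team proposes): the home team can get 109.59 next round, worth 0.84 × 109.59 = 92.0556 now. The away team offers 92.0556 and keeps 240 − 92.0556 = 147.9444.
Round 1 (the home team proposes): the away team can get 147.9444 next round, worth 0.63 × 147.9444 = 93.204972 now, so the home team offers 93.204972, keeping 146.795028.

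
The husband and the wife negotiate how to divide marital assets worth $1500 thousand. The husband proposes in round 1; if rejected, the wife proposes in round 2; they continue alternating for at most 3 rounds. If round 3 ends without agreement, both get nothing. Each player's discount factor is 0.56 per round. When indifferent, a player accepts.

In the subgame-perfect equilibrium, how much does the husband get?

1130.4

Round 3 (the husband proposes): rejection yields 0 for the wife; the husband offers 0 and keeps 1500.
Round 2 (the wife proposes): the husband can get 1500 next round, worth 0.56 × 1500 = 840 now; the wife offers that and keeps 660.
Round 1 (the husband proposes): the wife can get 660 next round, worth 0.56 × 660 = 369.6 now; the husband offers that and keeps 1130.4.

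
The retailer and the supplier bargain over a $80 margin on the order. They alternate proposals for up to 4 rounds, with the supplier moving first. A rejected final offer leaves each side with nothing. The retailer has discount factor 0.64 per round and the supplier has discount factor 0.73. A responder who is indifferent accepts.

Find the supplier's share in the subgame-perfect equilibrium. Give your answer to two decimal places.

42.26

Round 4 (the retailer proposes): rejection yields 0 for the supplier; the retailer offers 0 and keeps 80.
Round 3 (the supplier proposes): the retailer can get 80 next round, worth 0.64 × 80 = 51.2 now. The supplier offers 51.2 and keeps 80 − 51.2 = 28.8.
Round 2 (the retailer proposes): the supplier can get 28.8 next round, worth 0.73 × 28.8 = 21.024 now. The retailer offers 21.024 and keeps 80 − 21.024 = 58.976.
Round 1 (the supplier proposes): the retailer can get 58.976 next round, worth 0.64 × 58.976 = 37.74464 now; the supplier offers that and keeps 42.25536.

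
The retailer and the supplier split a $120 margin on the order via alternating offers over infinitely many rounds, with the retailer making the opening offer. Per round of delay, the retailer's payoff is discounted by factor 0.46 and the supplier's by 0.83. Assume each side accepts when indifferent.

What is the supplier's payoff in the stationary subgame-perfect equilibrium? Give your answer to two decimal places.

87.00

Let x be the retailer's share when the retailer proposes and y be the supplier's share when the supplier proposes.
The supplier accepts iff offered ≥ 0.83·y, so x = 120 − 0.83y. Symmetrically y = 120 − 0.46x.
Substituting: x = 120 − 0.83(120 − 0.46x), giving x(1 − 0.46·0.83) = 120(1 − 0.83).
So x = 120 × 0.17 / 0.6182 ≈ 32.9990, and the supplier receives 120 − x ≈ 87.0010.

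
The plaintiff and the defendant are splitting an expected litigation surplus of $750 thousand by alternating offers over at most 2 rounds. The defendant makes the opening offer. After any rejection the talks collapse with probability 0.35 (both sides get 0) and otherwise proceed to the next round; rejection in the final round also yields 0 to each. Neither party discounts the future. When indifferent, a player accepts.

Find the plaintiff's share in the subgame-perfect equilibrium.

487.5

By backward induction:
Round 2 (the plaintiff proposes): rejection yields 0 for the defendant; the plaintiff offers 0 and keeps 750.
Round 1 (the defendant proposes): rejecting gives the plaintiff an expected 0.65 × 750 = 487.5, so the defendant offers 487.5, keeping 262.5.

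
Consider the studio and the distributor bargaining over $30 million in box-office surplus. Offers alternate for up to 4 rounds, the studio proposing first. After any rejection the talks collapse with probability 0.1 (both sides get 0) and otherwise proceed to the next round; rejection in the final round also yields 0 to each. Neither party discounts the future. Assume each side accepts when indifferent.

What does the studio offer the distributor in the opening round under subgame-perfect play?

24.57

Round 4 (the distributor proposes): the studio will accept anything ≥ 0, so the distributor offers 0 and keeps 30.
Round 3 (the studio proposes): rejecting gives the distributor an expected 0.9 × 30 = 27, so the studio offers 27, keeping 3.
Round 2 (the distributor proposes): rejecting gives the studio an expected 0.9 × 3 = 2.7, so the distributor offers 2.7, keeping 27.3.
Round 1 (the studio proposes): rejecting gives the distributor an expected 0.9 × 27.3 = 24.57; the studio offers that and keeps 5.43.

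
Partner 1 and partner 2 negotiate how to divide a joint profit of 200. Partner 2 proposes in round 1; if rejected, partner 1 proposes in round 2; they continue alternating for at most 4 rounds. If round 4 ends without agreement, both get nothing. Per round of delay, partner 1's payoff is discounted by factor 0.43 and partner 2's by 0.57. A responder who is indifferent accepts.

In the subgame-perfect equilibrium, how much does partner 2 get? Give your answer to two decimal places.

By backward induction:
Round 4 (partner 1 proposes): rejection yields 0 for partner 2; partner 1 offers 0 and keeps 200.
Round 3 (partner 2 proposes): partner 1 can get 200 next round, worth 0.43 × 200 = 86 now. Partner 2 offers 86 and keeps 200 − 86 = 114.
Round 2 (partner 1 proposes): partner 2 can get 114 next round, worth 0.57 × 114 = 64.98 now; partner 1 offers that and keeps 135.02.
Round 1 (partner 2 proposes): partner 1 can get 135.02 next round, worth 0.43 × 135.02 = 58.0586 now; partner 2 offers that and keeps 141.9414.

141.94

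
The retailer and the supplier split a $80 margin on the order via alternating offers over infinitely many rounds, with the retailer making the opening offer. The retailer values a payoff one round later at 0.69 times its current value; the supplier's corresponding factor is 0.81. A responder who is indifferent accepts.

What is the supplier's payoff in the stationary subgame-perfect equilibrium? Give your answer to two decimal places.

Let x be the retailer's share when the retailer proposes and y be the supplier's share when the supplier proposes.
The supplier accepts iff offered ≥ 0.81·y, so x = 80 − 0.81y. Symmetrically y = 80 − 0.69x.
Substituting: x = 80 − 0.81(80 − 0.69x), giving x(1 − 0.69·0.81) = 80(1 − 0.81).
So x = 80 × 0.19 / 0.4411 ≈ 34.4593, and the supplier receives 80 − x ≈ 45.5407.

45.54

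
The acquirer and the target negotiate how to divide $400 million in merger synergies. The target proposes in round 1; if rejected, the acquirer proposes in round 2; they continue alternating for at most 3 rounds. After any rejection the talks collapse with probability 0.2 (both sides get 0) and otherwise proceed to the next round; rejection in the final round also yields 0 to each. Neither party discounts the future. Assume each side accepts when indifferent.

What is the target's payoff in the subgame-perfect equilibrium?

Round 3 (the target proposes): the acquirer will accept anything ≥ 0, so the target offers 0 and keeps 400.
Round 2 (the acquirer proposes): rejecting gives the target an expected 0.8 × 400 = 320. The acquirer offers 320 and keeps 400 − 320 = 80.
Round 1 (the target proposes): rejecting gives the acquirer an expected 0.8 × 80 = 64; the target offers that and keeps 336.

336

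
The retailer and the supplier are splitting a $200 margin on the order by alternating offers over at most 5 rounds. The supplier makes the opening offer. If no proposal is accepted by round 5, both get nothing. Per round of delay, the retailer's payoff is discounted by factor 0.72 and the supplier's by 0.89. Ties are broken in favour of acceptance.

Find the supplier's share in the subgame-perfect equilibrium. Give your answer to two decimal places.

174.01

Work backward from the last round.
Round 5 (the supplier proposes): rejection yields 0 for the retailer; the supplier offers 0 and keeps 200.
Round 4 (the retailer proposes): the supplier can get 200 next round, worth 0.89 × 200 = 178 now; the retailer offers that and keeps 22.
Round 3 (the supplier proposes): the retailer can get 22 next round, worth 0.72 × 22 = 15.84 now. The supplier offers 15.84 and keeps 200 − 15.84 = 184.16.
Round 2 (the retailer proposes): the supplier can get 184.16 next round, worth 0.89 × 184.16 = 163.9024 now; the retailer offers that and keeps 36.0976.
Round 1 (the supplier proposes): the retailer can get 36.0976 next round, worth 0.72 × 36.0976 = 25.990272 now. The supplier offers 25.990272 and keeps 200 − 25.990272 = 174.009728.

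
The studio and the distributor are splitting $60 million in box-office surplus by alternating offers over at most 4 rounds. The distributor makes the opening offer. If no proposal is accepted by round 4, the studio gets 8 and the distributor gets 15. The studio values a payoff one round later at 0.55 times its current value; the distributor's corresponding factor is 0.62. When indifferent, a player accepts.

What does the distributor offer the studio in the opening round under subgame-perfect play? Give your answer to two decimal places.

20.98

Solve by backward induction from round 4.
Round 4 (the studio proposes): the distributor gets 15 if talks fail, so the studio offers 15 and keeps 45.
Round 3 (the distributor proposes): the studio can get 45 next round, worth 0.55 × 45 = 24.75 now. The distributor offers 24.75 and keeps 60 − 24.75 = 35.25.
Round 2 (the studio proposes): the distributor can get 35.25 next round, worth 0.62 × 35.25 = 21.855 now; the studio offers that and keeps 38.145.
Round 1 (the distributor proposes): the studio can get 38.145 next round, worth 0.55 × 38.145 = 20.97975 now, so the distributor offers 20.97975, keeping 39.02025.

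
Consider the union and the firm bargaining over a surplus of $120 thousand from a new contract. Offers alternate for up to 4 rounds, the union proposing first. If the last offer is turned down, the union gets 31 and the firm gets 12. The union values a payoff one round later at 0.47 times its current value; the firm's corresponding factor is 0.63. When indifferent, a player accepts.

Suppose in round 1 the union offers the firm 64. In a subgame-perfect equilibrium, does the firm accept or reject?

Accept

Round 4 (the firm proposes): the union gets 31 if talks fail, so the firm offers 31 and keeps 89.
Round 3 (the union proposes): the firm can get 89 next round, worth 0.63 × 89 = 56.07 now; the union offers that and keeps 63.93.
Round 2 (the firm proposes): the union can get 63.93 next round, worth 0.47 × 63.93 = 30.0471 now, so the firm offers 30.0471, keeping 89.9529.
So by rejecting in round 1, the firm gets 89.9529 next round, worth 0.63 × 89.9529 = 56.670327 now.
Offer 64 ≥ 56.670327, so the firm accepts.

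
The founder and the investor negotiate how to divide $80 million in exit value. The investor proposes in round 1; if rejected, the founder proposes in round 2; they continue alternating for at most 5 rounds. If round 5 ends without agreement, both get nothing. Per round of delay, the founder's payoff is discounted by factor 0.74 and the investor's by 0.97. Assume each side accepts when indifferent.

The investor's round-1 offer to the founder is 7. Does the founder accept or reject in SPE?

Work out the founder's continuation value if the offer is rejected.
Round 5 (the investor proposes): the founder will accept anything ≥ 0, so the investor offers 0 and keeps 80.
Round 4 (the founder proposes): the investor can get 80 next round, worth 0.97 × 80 = 77.6 now. The founder offers 77.6 and keeps 80 − 77.6 = 2.4.
Round 3 (the investor proposes): the founder can get 2.4 next round, worth 0.74 × 2.4 = 1.776 now; the investor offers that and keeps 78.224.
Round 2 (the founder proposes): the investor can get 78.224 next round, worth 0.97 × 78.224 = 75.87728 now, so the founder offers 75.87728, keeping 4.12272.
So by rejecting in round 1, the founder gets 4.12272 next round, worth 0.74 × 4.12272 = 3.0508128 now.
Offer 7 ≥ 3.0508128, so the founder accepts.

Accept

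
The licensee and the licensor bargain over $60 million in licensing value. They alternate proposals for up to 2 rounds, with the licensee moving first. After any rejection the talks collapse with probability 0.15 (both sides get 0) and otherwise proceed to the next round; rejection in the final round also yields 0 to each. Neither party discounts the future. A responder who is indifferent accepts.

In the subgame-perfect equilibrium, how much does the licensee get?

Round 2 (the licensor proposes): rejection yields 0 for the licensee; the licensor offers 0 and keeps 60.
Round 1 (the licensee proposes): rejecting gives the licensor an expected 0.85 × 60 = 51, so the licensee offers 51, keeping 9.

9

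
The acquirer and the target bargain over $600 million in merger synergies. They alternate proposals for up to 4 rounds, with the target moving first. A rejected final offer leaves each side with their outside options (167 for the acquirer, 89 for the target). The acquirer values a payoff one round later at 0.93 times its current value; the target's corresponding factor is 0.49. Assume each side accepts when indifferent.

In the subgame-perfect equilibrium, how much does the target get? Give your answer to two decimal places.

98.86

Round 4 (the acquirer proposes): the target gets 89 if talks fail, so the acquirer offers 89 and keeps 511.
Round 3 (the target proposes): the acquirer can get 511 next round, worth 0.93 × 511 = 475.23 now. The target offers 475.23 and keeps 600 − 475.23 = 124.77.
Round 2 (the acquirer proposes): the target can get 124.77 next round, worth 0.49 × 124.77 = 61.1373 now; the acquirer offers that and keeps 538.8627.
Round 1 (the target proposes): the acquirer can get 538.8627 next round, worth 0.93 × 538.8627 = 501.142311 now; the target offers that and keeps 98.857689.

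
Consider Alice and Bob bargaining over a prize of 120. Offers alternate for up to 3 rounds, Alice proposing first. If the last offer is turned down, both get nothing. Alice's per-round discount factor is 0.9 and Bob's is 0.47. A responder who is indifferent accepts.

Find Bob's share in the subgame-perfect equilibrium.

5.64

Round 3 (Alice proposes): rejection yields 0 for Bob; Alice offers 0 and keeps 120.
Round 2 (Bob proposes): Alice can get 120 next round, worth 0.9 × 120 = 108 now; Bob offers that and keeps 12.
Round 1 (Alice proposes): Bob can get 12 next round, worth 0.47 × 12 = 5.64 now. Alice offers 5.64 and keeps 120 − 5.64 = 114.36.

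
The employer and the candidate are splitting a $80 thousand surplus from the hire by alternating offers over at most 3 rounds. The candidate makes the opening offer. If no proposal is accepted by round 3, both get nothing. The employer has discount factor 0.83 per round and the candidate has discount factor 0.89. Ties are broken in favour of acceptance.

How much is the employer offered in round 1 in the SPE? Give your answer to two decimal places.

Solve by backward induction from round 3.
Round 3 (the candidate proposes): the employer will accept anything ≥ 0, so the candidate offers 0 and keeps 80.
Round 2 (the employer proposes): the candidate can get 80 next round, worth 0.89 × 80 = 71.2 now; the employer offers that and keeps 8.8.
Round 1 (the candidate proposes): the employer can get 8.8 next round, worth 0.83 × 8.8 = 7.304 now. The candidate offers 7.304 and keeps 80 − 7.304 = 72.696.

7.30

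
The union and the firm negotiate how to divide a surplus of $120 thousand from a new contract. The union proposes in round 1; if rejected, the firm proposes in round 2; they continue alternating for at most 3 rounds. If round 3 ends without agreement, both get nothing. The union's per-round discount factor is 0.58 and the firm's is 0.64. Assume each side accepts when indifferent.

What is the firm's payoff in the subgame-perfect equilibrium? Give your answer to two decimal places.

32.26

Work backward from the last round.
Round 3 (the union proposes): rejection yields 0 for the firm; the union offers 0 and keeps 120.
Round 2 (the firm proposes): the union can get 120 next round, worth 0.58 × 120 = 69.6 now. The firm offers 69.6 and keeps 120 − 69.6 = 50.4.
Round 1 (the union proposes): the firm can get 50.4 next round, worth 0.64 × 50.4 = 32.256 now; the union offers that and keeps 87.744.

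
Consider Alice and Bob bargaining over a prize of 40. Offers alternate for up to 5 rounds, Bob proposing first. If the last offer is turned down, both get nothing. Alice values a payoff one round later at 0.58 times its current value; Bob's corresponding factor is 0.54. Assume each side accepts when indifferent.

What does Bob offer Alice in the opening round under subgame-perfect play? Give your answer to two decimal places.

Round 5 (Bob proposes): Alice will accept anything ≥ 0, so Bob offers 0 and keeps 40.
Round 4 (Alice proposes): Bob can get 40 next round, worth 0.54 × 40 = 21.6 now; Alice offers that and keeps 18.4.
Round 3 (Bob proposes): Alice can get 18.4 next round, worth 0.58 × 18.4 = 10.672 now; Bob offers that and keeps 29.328.
Round 2 (Alice proposes): Bob can get 29.328 next round, worth 0.54 × 29.328 = 15.83712 now; Alice offers that and keeps 24.16288.
Round 1 (Bob proposes): Alice can get 24.16288 next round, worth 0.58 × 24.16288 = 14.0144704 now; Bob offers that and keeps 25.9855296.

14.01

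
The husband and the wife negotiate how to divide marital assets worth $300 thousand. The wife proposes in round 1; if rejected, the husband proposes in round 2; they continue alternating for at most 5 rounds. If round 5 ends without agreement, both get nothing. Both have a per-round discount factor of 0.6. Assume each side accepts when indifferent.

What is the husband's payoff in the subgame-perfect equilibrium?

Round 5 (the wife proposes): rejection yields 0 for the husband; the wife offers 0 and keeps 300.
Round 4 (the husband proposes): the wife can get 300 next round, worth 0.6 × 300 = 180 now, so the husband offers 180, keeping 120.
Round 3 (the wife proposes): the husband can get 120 next round, worth 0.6 × 120 = 72 now, so the wife offers 72, keeping 228.
Round 2 (the husband proposes): the wife can get 228 next round, worth 0.6 × 228 = 136.8 now, so the husband offers 136.8, keeping 163.2.
Round 1 (the wife proposes): the husband can get 163.2 next round, worth 0.6 × 163.2 = 97.92 now; the wife offers that and keeps 202.08.

97.92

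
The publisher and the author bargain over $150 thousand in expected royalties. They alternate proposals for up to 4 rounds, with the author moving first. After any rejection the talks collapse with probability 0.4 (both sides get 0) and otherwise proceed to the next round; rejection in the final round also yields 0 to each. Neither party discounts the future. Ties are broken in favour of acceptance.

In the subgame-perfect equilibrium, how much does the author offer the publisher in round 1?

68.4

Round 4 (the publisher proposes): the author will accept anything ≥ 0, so the publisher offers 0 and keeps 150.
Round 3 (the author proposes): rejecting gives the publisher an expected 0.6 × 150 = 90. The author offers 90 and keeps 150 − 90 = 60.
Round 2 (the publisher proposes): rejecting gives the author an expected 0.6 × 60 = 36, so the publisher offers 36, keeping 114.
Round 1 (the author proposes): rejecting gives the publisher an expected 0.6 × 114 = 68.4. The author offers 68.4 and keeps 150 − 68.4 = 81.6.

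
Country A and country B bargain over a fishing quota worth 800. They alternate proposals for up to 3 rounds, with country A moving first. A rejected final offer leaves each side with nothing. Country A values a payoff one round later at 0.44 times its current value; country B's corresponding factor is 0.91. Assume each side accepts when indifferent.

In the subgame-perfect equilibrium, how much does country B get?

Round 3 (country A proposes): rejection yields 0 for country B; country A offers 0 and keeps 800.
Round 2 (country B proposes): country A can get 800 next round, worth 0.44 × 800 = 352 now; country B offers that and keeps 448.
Round 1 (country A proposes): country B can get 448 next round, worth 0.91 × 448 = 407.68 now; country A offers that and keeps 392.32.

407.68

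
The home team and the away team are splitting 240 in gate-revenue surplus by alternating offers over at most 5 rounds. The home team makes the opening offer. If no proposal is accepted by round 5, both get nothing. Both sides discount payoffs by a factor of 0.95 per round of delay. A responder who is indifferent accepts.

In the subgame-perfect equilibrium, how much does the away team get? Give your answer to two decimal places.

21.69

Round 5 (the home team proposes): the away team will accept anything ≥ 0, so the home team offers 0 and keeps 240.
Round 4 (the away team proposes): the home team can get 240 next round, worth 0.95 × 240 = 228 now; the away team offers that and keeps 12.
Round 3 (the home team proposes): the away team can get 12 next round, worth 0.95 × 12 = 11.4 now; the home team offers that and keeps 228.6.
Round 2 (the away team proposes): the home team can get 228.6 next round, worth 0.95 × 228.6 = 217.17 now. The away team offers 217.17 and keeps 240 − 217.17 = 22.83.
Round 1 (the home team proposes): the away team can get 22.83 next round, worth 0.95 × 22.83 = 21.6885 now; the home team offers that and keeps 218.3115.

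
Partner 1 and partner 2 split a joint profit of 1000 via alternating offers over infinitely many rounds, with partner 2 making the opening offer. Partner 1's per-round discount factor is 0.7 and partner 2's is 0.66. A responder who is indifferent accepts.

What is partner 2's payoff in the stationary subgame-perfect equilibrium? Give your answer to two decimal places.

In a stationary SPE each proposer offers the other exactly their discounted continuation value.
If partner 2 keeps x when proposing and partner 1 keeps y when proposing, then x = 1000 − 0.7y and y = 1000 − 0.66x.
Solving: x = 1000(1 − 0.7) / (1 − 0.66·0.7) = 300 / 0.538 ≈ 557.6208.
Partner 1 gets 1000 − 557.6208 ≈ 442.3792.

557.62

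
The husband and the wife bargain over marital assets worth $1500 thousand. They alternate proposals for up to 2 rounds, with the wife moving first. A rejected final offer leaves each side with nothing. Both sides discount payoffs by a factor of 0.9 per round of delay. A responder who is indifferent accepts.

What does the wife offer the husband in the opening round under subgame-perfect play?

Round 2 (the husband proposes): the wife will accept anything ≥ 0, so the husband offers 0 and keeps 1500.
Round 1 (the wife proposes): the husband can get 1500 next round, worth 0.9 × 1500 = 1350 now, so the wife offers 1350, keeping 150.

1350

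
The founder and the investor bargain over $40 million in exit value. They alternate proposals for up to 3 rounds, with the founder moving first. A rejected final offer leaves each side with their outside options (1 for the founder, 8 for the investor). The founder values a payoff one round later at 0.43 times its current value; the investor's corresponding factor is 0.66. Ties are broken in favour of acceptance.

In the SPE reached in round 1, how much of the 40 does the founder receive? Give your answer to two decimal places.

22.68

Round 3 (the founder proposes): the investor gets 8 if talks fail, so the founder offers 8 and keeps 32.
Round 2 (the investor proposes): the founder can get 32 next round, worth 0.43 × 32 = 13.76 now. The investor offers 13.76 and keeps 40 − 13.76 = 26.24.
Round 1 (the founder proposes): the investor can get 26.24 next round, worth 0.66 × 26.24 = 17.3184 now. The founder offers 17.3184 and keeps 40 − 17.3184 = 22.6816.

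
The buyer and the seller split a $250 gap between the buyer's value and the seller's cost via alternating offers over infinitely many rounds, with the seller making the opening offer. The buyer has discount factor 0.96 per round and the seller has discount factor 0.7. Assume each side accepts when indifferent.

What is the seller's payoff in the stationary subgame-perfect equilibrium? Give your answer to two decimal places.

Let x be the seller's share when the seller proposes and y be the buyer's share when the buyer proposes.
The buyer accepts iff offered ≥ 0.96·y, so x = 250 − 0.96y. Symmetrically y = 250 − 0.7x.
Substituting: x = 250 − 0.96(250 − 0.7x), giving x(1 − 0.7·0.96) = 250(1 − 0.96).
So x = 250 × 0.04 / 0.328 ≈ 30.4878, and the buyer receives 250 − x ≈ 219.5122.

30.49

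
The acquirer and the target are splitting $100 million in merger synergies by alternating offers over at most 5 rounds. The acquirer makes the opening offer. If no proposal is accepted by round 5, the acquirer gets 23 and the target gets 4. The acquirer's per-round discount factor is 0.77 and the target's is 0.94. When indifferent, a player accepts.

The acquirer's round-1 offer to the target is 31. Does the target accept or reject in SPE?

Reject

Round 5 (the acquirer proposes): the target gets 4 if talks fail, so the acquirer offers 4 and keeps 96.
Round 4 (the target proposes): the acquirer can get 96 next round, worth 0.77 × 96 = 73.92 now. The target offers 73.92 and keeps 100 − 73.92 = 26.08.
Round 3 (the acquirer proposes): the target can get 26.08 next round, worth 0.94 × 26.08 = 24.5152 now. The acquirer offers 24.5152 and keeps 100 − 24.5152 = 75.4848.
Round 2 (the target proposes): the acquirer can get 75.4848 next round, worth 0.77 × 75.4848 = 58.123296 now, so the target offers 58.123296, keeping 41.876704.
So by rejecting in round 1, the target gets 41.876704 next round, worth 0.94 × 41.876704 = 39.36410176 now.
Offer 31 < 39.36410176, so the target rejects.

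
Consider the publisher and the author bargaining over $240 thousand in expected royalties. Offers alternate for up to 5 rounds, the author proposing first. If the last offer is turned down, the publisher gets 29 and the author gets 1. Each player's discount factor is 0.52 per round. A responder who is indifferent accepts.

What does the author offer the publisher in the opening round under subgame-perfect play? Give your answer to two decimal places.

78.22

Round 5 (the author proposes): the publisher gets 29 if talks fail, so the author offers 29 and keeps 211.
Round 4 (the publisher proposes): the author can get 211 next round, worth 0.52 × 211 = 109.72 now, so the publisher offers 109.72, keeping 130.28.
Round 3 (the author proposes): the publisher can get 130.28 next round, worth 0.52 × 130.28 = 67.7456 now, so the author offers 67.7456, keeping 172.2544.
Round 2 (the publisher proposes): the author can get 172.2544 next round, worth 0.52 × 172.2544 = 89.572288 now. The publisher offers 89.572288 and keeps 240 − 89.572288 = 150.427712.
Round 1 (the author proposes): the publisher can get 150.427712 next round, worth 0.52 × 150.427712 = 78.22241024 now, so the author offers 78.22241024, keeping 161.77758976.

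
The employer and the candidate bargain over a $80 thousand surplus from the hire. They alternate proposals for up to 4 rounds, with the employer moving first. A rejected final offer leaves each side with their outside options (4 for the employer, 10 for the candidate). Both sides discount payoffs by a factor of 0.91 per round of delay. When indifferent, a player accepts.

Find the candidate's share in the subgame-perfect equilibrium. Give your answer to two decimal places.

63.82

Round 4 (the candidate proposes): the employer gets 4 if talks fail, so the candidate offers 4 and keeps 76.
Round 3 (the employer proposes): the candidate can get 76 next round, worth 0.91 × 76 = 69.16 now, so the employer offers 69.16, keeping 10.84.
Round 2 (the candidate proposes): the employer can get 10.84 next round, worth 0.91 × 10.84 = 9.8644 now. The candidate offers 9.8644 and keeps 80 − 9.8644 = 70.1356.
Round 1 (the employer proposes): the candidate can get 70.1356 next round, worth 0.91 × 70.1356 = 63.823396 now. The employer offers 63.823396 and keeps 80 − 63.823396 = 16.176604.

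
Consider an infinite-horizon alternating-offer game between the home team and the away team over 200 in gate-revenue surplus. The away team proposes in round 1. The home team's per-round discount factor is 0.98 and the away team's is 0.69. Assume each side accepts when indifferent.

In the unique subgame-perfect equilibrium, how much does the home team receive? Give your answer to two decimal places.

When the away team proposes, the home team accepts any offer worth at least 0.98 times what the home team would get by proposing next round; and vice versa.
This gives x = 200 − 0.98y and y = 200 − 0.69x, where x and y are each side's share when it proposes.
Hence (1 − 0.98·0.69)x = 200(1 − 0.98), i.e. 0.3238·x = 4.
x ≈ 12.3533; the home team's share is 200 − x ≈ 187.6467.

187.65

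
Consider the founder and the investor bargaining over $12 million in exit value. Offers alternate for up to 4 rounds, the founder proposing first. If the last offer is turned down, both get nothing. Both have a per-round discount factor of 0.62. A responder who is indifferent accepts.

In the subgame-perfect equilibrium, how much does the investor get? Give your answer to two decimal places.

5.69

By backward induction:
Round 4 (the investor proposes): the founder will accept anything ≥ 0, so the investor offers 0 and keeps 12.
Round 3 (the founder proposes): the investor can get 12 next round, worth 0.62 × 12 = 7.44 now. The founder offers 7.44 and keeps 12 − 7.44 = 4.56.
Round 2 (the investor proposes): the founder can get 4.56 next round, worth 0.62 × 4.56 = 2.8272 now. The investor offers 2.8272 and keeps 12 − 2.8272 = 9.1728.
Round 1 (the founder proposes): the investor can get 9.1728 next round, worth 0.62 × 9.1728 = 5.687136 now. The founder offers 5.687136 and keeps 12 − 5.687136 = 6.312864.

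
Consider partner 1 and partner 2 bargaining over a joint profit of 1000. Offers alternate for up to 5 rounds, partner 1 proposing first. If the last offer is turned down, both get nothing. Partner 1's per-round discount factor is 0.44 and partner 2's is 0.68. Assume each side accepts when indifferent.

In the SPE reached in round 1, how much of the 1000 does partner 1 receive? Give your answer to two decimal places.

505.26

Round 5 (partner 1 proposes): rejection yields 0 for partner 2; partner 1 offers 0 and keeps 1000.
Round 4 (partner 2 proposes): partner 1 can get 1000 next round, worth 0.44 × 1000 = 440 now. Partner 2 offers 440 and keeps 1000 − 440 = 560.
Round 3 (partner 1 proposes): partner 2 can get 560 next round, worth 0.68 × 560 = 380.8 now, so partner 1 offers 380.8, keeping 619.2.
Round 2 (partner 2 proposes): partner 1 can get 619.2 next round, worth 0.44 × 619.2 = 272.448 now, so partner 2 offers 272.448, keeping 727.552.
Round 1 (partner 1 proposes): partner 2 can get 727.552 next round, worth 0.68 × 727.552 = 494.73536 now. Partner 1 offers 494.73536 and keeps 1000 − 494.73536 = 505.26464.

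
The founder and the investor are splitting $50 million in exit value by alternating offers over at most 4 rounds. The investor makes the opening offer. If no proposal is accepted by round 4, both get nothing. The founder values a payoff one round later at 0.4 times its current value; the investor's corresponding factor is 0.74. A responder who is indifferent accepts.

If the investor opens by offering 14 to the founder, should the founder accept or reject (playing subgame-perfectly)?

Round 4 (the founder proposes): rejection yields 0 for the investor; the founder offers 0 and keeps 50.
Round 3 (the investor proposes): the founder can get 50 next round, worth 0.4 × 50 = 20 now; the investor offers that and keeps 30.
Round 2 (the founder proposes): the investor can get 30 next round, worth 0.74 × 30 = 22.2 now. The founder offers 22.2 and keeps 50 − 22.2 = 27.8.
So by rejecting in round 1, the founder gets 27.8 next round, worth 0.4 × 27.8 = 11.12 now.
Offer 14 ≥ 11.12, so the founder accepts.

Accept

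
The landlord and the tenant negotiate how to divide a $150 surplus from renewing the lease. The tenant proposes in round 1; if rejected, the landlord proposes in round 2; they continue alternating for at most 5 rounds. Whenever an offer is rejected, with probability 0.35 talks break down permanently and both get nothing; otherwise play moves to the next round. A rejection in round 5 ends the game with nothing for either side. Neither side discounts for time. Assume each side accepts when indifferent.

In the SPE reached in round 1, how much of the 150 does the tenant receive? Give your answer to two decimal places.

Round 5 (the tenant proposes): the landlord will accept anything ≥ 0, so the tenant offers 0 and keeps 150.
Round 4 (the landlord proposes): rejecting gives the tenant an expected 0.65 × 150 = 97.5, so the landlord offers 97.5, keeping 52.5.
Round 3 (the tenant proposes): rejecting gives the landlord an expected 0.65 × 52.5 = 34.125, so the tenant offers 34.125, keeping 115.875.
Round 2 (the landlord proposes): rejecting gives the tenant an expected 0.65 × 115.875 = 75.31875, so the landlord offers 75.31875, keeping 74.68125.
Round 1 (the tenant proposes): rejecting gives the landlord an expected 0.65 × 74.68125 = 48.5428125. The tenant offers 48.5428125 and keeps 150 − 48.5428125 = 101.4571875.

101.46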